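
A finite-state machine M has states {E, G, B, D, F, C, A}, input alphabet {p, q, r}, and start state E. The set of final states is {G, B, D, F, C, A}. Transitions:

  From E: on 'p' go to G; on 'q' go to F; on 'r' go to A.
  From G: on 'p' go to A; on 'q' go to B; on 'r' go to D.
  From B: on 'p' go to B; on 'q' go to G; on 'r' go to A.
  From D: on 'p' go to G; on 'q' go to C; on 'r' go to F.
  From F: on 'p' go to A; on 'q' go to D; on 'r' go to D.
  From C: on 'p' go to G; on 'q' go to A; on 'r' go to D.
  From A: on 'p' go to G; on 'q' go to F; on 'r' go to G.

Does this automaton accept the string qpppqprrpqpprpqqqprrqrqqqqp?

Yes

E → F → A → G → A → F → A → G → D → G → B → B → B → A → G → B → G → B → B → A → G → B → A → F → D → C → A → G
End state G is accepting.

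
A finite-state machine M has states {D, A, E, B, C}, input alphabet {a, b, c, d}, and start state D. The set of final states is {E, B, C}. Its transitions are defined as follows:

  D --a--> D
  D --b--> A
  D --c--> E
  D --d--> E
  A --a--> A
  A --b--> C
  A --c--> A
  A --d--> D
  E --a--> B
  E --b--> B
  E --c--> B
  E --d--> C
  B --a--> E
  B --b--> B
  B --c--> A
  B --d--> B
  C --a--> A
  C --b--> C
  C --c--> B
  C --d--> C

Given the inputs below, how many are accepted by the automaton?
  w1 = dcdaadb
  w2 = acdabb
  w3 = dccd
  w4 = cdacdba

w1:
  start at D
  read 'd': D → E
  read 'c': E → B
  read 'd': B → B
  read 'a': B → E
  read 'a': E → B
  read 'd': B → B
  read 'b': B → B
  end B, accepted
w2:
  start at D
  read 'a': D → D
  read 'c': D → E
  read 'd': E → C
  read 'a': C → A
  read 'b': A → C
  read 'b': C → C
  end C, accepted
w3:
  start at D
  read 'd': D → E
  read 'c': E → B
  read 'c': B → A
  read 'd': A → D
  end D, rejected
w4:
  start at D
  read 'c': D → E
  read 'd': E → C
  read 'a': C → A
  read 'c': A → A
  read 'd': A → D
  read 'b': D → A
  read 'a': A → A
  end A, rejected

2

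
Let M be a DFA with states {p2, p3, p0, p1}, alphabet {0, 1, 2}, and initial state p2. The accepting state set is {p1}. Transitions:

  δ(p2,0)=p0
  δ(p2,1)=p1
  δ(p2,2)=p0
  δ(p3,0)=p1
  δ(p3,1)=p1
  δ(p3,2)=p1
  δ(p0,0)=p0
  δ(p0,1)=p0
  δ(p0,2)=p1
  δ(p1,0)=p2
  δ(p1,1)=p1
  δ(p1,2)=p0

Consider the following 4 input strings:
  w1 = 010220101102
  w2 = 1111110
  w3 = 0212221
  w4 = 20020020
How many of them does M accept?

w1:
  start at p2
  read '0': p2 → p0
  read '1': p0 → p0
  read '0': p0 → p0
  read '2': p0 → p1
  read '2': p1 → p0
  read '0': p0 → p0
  read '1': p0 → p0
  read '0': p0 → p0
  read '1': p0 → p0
  read '1': p0 → p0
  read '0': p0 → p0
  read '2': p0 → p1
  end p1, accepted
w2:
  start at p2
  read '1': p2 → p1
  read '1': p1 → p1
  read '1': p1 → p1
  read '1': p1 → p1
  read '1': p1 → p1
  read '1': p1 → p1
  read '0': p1 → p2
  end p2, rejected
w3:
  start at p2
  read '0': p2 → p0
  read '2': p0 → p1
  read '1': p1 → p1
  read '2': p1 → p0
  read '2': p0 → p1
  read '2': p1 → p0
  read '1': p0 → p0
  end p0, rejected
w4:
  start at p2
  read '2': p2 → p0
  read '0': p0 → p0
  read '0': p0 → p0
  read '2': p0 → p1
  read '0': p1 → p2
  read '0': p2 → p0
  read '2': p0 → p1
  read '0': p1 → p2
  end p2, rejected

1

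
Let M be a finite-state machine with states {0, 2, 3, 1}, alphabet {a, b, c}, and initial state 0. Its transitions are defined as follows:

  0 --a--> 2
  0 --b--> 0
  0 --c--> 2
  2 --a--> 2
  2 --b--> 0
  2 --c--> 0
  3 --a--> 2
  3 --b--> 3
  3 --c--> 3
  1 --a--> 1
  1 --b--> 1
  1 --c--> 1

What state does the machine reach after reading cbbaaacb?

Trace: 0 -c-> 2 -b-> 0 -b-> 0 -a-> 2 -a-> 2 -a-> 2 -c-> 0 -b-> 0

0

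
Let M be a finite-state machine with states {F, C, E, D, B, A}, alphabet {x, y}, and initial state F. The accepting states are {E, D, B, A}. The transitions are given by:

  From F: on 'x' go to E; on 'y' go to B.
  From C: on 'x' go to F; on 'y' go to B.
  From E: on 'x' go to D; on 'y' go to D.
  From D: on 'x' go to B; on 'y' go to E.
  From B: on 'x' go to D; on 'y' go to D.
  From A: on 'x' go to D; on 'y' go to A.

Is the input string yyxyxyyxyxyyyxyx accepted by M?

Trace: F -y-> B -y-> D -x-> B -y-> D -x-> B -y-> D -y-> E -x-> D -y-> E -x-> D -y-> E -y-> D -y-> E -x-> D -y-> E -x-> D
End state D is accepting.

Yes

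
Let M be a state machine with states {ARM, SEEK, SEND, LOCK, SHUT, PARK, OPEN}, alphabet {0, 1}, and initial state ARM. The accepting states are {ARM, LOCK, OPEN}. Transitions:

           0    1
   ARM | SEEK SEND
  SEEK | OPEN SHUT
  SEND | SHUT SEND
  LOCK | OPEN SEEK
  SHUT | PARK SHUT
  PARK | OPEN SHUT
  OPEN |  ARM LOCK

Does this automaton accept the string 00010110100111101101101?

No

start at ARM
read '0': ARM → SEEK
read '0': SEEK → OPEN
read '0': OPEN → ARM
read '1': ARM → SEND
read '0': SEND → SHUT
read '1': SHUT → SHUT
read '1': SHUT → SHUT
read '0': SHUT → PARK
read '1': PARK → SHUT
read '0': SHUT → PARK
read '0': PARK → OPEN
read '1': OPEN → LOCK
read '1': LOCK → SEEK
read '1': SEEK → SHUT
read '1': SHUT → SHUT
read '0': SHUT → PARK
read '1': PARK → SHUT
read '1': SHUT → SHUT
read '0': SHUT → PARK
read '1': PARK → SHUT
read '1': SHUT → SHUT
read '0': SHUT → PARK
read '1': PARK → SHUT
End state SHUT is not accepting.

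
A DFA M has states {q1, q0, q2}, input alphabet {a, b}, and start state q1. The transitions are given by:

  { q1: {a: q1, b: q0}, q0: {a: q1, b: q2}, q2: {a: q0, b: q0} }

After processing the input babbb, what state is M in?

start at q1
read 'b': q1 → q0
read 'a': q0 → q1
read 'b': q1 → q0
read 'b': q0 → q2
read 'b': q2 → q0

q0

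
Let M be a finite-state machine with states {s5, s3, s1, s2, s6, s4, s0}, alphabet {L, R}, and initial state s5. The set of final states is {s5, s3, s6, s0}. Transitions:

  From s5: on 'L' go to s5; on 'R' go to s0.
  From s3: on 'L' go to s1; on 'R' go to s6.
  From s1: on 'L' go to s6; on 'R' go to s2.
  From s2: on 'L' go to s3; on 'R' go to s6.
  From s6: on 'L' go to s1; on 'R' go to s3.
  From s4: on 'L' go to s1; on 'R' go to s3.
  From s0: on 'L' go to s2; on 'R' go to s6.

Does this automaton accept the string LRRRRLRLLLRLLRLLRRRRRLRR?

Yes

start at s5
read 'L': s5 → s5
read 'R': s5 → s0
read 'R': s0 → s6
read 'R': s6 → s3
read 'R': s3 → s6
read 'L': s6 → s1
read 'R': s1 → s2
read 'L': s2 → s3
read 'L': s3 → s1
read 'L': s1 → s6
read 'R': s6 → s3
read 'L': s3 → s1
read 'L': s1 → s6
read 'R': s6 → s3
read 'L': s3 → s1
read 'L': s1 → s6
read 'R': s6 → s3
read 'R': s3 → s6
read 'R': s6 → s3
read 'R': s3 → s6
read 'R': s6 → s3
read 'L': s3 → s1
read 'R': s1 → s2
read 'R': s2 → s6
End state s6 is accepting.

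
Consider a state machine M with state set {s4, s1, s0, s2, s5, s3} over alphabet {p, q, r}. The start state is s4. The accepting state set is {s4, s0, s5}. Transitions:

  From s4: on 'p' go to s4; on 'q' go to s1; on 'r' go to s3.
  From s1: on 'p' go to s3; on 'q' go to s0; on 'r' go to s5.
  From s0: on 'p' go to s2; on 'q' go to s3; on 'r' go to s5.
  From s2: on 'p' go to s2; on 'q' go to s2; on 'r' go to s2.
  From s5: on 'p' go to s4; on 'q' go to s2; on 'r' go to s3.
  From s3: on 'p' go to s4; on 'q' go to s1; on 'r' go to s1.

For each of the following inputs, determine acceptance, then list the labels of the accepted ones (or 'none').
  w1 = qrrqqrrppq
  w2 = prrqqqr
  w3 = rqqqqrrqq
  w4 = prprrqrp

w2, w3, w4

w1:
  start at s4
  read 'q': s4 → s1
  read 'r': s1 → s5
  read 'r': s5 → s3
  read 'q': s3 → s1
  read 'q': s1 → s0
  read 'r': s0 → s5
  read 'r': s5 → s3
  read 'p': s3 → s4
  read 'p': s4 → s4
  read 'q': s4 → s1
  end s1, rejected
w2:
  start at s4
  read 'p': s4 → s4
  read 'r': s4 → s3
  read 'r': s3 → s1
  read 'q': s1 → s0
  read 'q': s0 → s3
  read 'q': s3 → s1
  read 'r': s1 → s5
  end s5, accepted
w3:
  start at s4
  read 'r': s4 → s3
  read 'q': s3 → s1
  read 'q': s1 → s0
  read 'q': s0 → s3
  read 'q': s3 → s1
  read 'r': s1 → s5
  read 'r': s5 → s3
  read 'q': s3 → s1
  read 'q': s1 → s0
  end s0, accepted
w4:
  start at s4
  read 'p': s4 → s4
  read 'r': s4 → s3
  read 'p': s3 → s4
  read 'r': s4 → s3
  read 'r': s3 → s1
  read 'q': s1 → s0
  read 'r': s0 → s5
  read 'p': s5 → s4
  end s4, accepted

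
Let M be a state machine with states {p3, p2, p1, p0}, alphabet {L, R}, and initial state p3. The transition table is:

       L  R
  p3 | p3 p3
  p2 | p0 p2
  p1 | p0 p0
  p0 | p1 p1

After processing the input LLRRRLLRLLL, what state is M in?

p3

Trace: p3 -L-> p3 -L-> p3 -R-> p3 -R-> p3 -R-> p3 -L-> p3 -L-> p3 -R-> p3 -L-> p3 -L-> p3 -L-> p3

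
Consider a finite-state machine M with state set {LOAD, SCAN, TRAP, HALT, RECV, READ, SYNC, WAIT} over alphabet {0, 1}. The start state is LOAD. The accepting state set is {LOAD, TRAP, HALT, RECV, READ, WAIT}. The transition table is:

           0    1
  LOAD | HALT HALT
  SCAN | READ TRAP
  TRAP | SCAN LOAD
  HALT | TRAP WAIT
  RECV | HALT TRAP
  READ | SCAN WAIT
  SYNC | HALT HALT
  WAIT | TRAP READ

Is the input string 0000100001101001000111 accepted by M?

Yes

start at LOAD
read '0': LOAD → HALT
read '0': HALT → TRAP
read '0': TRAP → SCAN
read '0': SCAN → READ
read '1': READ → WAIT
read '0': WAIT → TRAP
read '0': TRAP → SCAN
read '0': SCAN → READ
read '0': READ → SCAN
read '1': SCAN → TRAP
read '1': TRAP → LOAD
read '0': LOAD → HALT
read '1': HALT → WAIT
read '0': WAIT → TRAP
read '0': TRAP → SCAN
read '1': SCAN → TRAP
read '0': TRAP → SCAN
read '0': SCAN → READ
read '0': READ → SCAN
read '1': SCAN → TRAP
read '1': TRAP → LOAD
read '1': LOAD → HALT
End state HALT is accepting.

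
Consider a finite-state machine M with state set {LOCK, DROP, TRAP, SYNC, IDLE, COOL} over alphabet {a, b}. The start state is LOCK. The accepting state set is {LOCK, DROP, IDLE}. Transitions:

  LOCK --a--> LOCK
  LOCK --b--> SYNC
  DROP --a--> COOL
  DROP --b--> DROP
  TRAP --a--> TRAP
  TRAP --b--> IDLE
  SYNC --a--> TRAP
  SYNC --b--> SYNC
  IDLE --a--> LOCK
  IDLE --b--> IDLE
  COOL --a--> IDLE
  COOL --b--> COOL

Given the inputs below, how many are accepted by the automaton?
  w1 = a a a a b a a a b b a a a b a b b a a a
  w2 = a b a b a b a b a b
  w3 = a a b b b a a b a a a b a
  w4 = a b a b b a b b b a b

w1: Trace: LOCK -a-> LOCK -a-> LOCK -a-> LOCK -a-> LOCK -b-> SYNC -a-> TRAP -a-> TRAP -a-> TRAP -b-> IDLE -b-> IDLE -a-> LOCK -a-> LOCK -a-> LOCK -b-> SYNC -a-> TRAP -b-> IDLE -b-> IDLE -a-> LOCK -a-> LOCK -a-> LOCK  → end LOCK, accepted
w2: Trace: LOCK -a-> LOCK -b-> SYNC -a-> TRAP -b-> IDLE -a-> LOCK -b-> SYNC -a-> TRAP -b-> IDLE -a-> LOCK -b-> SYNC  → end SYNC, rejected
w3: Trace: LOCK -a-> LOCK -a-> LOCK -b-> SYNC -b-> SYNC -b-> SYNC -a-> TRAP -a-> TRAP -b-> IDLE -a-> LOCK -a-> LOCK -a-> LOCK -b-> SYNC -a-> TRAP  → end TRAP, rejected
w4: Trace: LOCK -a-> LOCK -b-> SYNC -a-> TRAP -b-> IDLE -b-> IDLE -a-> LOCK -b-> SYNC -b-> SYNC -b-> SYNC -a-> TRAP -b-> IDLE  → end IDLE, accepted

2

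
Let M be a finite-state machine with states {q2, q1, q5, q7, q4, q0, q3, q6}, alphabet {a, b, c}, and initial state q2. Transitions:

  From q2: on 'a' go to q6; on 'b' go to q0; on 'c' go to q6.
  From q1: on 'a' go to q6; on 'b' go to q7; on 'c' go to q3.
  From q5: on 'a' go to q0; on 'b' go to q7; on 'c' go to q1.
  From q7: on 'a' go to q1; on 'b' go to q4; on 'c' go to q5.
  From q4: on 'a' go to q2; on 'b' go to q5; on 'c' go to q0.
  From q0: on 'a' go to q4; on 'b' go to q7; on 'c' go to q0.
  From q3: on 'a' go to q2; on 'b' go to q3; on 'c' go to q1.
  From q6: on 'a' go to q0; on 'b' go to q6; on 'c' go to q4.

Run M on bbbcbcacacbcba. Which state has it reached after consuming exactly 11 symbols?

Trace: q2 -b-> q0 -b-> q7 -b-> q4 -c-> q0 -b-> q7 -c-> q5 -a-> q0 -c-> q0 -a-> q4 -c-> q0 -b-> q7
After 11 symbols: q7.

q7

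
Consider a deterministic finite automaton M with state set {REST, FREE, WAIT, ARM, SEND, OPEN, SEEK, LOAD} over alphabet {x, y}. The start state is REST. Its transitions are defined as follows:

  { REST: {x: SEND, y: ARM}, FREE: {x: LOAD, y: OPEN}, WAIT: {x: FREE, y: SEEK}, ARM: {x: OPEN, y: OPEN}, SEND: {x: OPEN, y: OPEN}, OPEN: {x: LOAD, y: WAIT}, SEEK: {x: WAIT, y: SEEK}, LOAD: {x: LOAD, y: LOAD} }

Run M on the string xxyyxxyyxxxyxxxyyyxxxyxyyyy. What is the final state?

Trace: REST -x-> SEND -x-> OPEN -y-> WAIT -y-> SEEK -x-> WAIT -x-> FREE -y-> OPEN -y-> WAIT -x-> FREE -x-> LOAD -x-> LOAD -y-> LOAD -x-> LOAD -x-> LOAD -x-> LOAD -y-> LOAD -y-> LOAD -y-> LOAD -x-> LOAD -x-> LOAD -x-> LOAD -y-> LOAD -x-> LOAD -y-> LOAD -y-> LOAD -y-> LOAD -y-> LOAD

LOAD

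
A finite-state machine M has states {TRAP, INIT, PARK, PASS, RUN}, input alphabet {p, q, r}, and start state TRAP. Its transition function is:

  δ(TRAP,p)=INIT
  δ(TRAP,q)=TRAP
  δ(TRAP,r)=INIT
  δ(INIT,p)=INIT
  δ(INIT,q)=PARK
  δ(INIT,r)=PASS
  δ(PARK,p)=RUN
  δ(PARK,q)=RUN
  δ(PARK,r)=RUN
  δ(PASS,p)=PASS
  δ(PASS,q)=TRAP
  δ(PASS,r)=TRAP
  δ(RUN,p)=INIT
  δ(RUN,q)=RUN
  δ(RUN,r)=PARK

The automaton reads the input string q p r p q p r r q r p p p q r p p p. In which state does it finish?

start at TRAP
read 'q': TRAP → TRAP
read 'p': TRAP → INIT
read 'r': INIT → PASS
read 'p': PASS → PASS
read 'q': PASS → TRAP
read 'p': TRAP → INIT
read 'r': INIT → PASS
read 'r': PASS → TRAP
read 'q': TRAP → TRAP
read 'r': TRAP → INIT
read 'p': INIT → INIT
read 'p': INIT → INIT
read 'p': INIT → INIT
read 'q': INIT → PARK
read 'r': PARK → RUN
read 'p': RUN → INIT
read 'p': INIT → INIT
read 'p': INIT → INIT

INIT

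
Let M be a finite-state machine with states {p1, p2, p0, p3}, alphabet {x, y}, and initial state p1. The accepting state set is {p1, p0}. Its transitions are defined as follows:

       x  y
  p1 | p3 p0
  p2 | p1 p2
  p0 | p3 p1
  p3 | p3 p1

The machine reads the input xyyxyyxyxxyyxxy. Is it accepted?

p1 → p3 → p1 → p0 → p3 → p1 → p0 → p3 → p1 → p3 → p3 → p1 → p0 → p3 → p3 → p1
End state p1 is accepting.

Yes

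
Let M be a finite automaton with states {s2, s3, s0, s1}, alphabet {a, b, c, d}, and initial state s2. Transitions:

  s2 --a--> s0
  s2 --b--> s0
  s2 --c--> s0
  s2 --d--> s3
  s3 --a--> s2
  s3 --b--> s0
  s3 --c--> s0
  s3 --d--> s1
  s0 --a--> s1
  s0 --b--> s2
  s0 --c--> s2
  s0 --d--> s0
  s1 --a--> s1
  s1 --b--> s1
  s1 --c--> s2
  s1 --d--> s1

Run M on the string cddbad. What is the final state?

start at s2
read 'c': s2 → s0
read 'd': s0 → s0
read 'd': s0 → s0
read 'b': s0 → s2
read 'a': s2 → s0
read 'd': s0 → s0

s0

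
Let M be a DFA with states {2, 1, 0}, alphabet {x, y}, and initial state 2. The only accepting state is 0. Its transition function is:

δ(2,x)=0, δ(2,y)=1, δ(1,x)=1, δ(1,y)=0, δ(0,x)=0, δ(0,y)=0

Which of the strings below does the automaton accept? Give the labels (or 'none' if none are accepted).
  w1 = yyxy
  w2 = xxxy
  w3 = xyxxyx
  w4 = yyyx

w1: Trace: 2 -y-> 1 -y-> 0 -x-> 0 -y-> 0  → end 0, accepted
w2: Trace: 2 -x-> 0 -x-> 0 -x-> 0 -y-> 0  → end 0, accepted
w3: Trace: 2 -x-> 0 -y-> 0 -x-> 0 -x-> 0 -y-> 0 -x-> 0  → end 0, accepted
w4: Trace: 2 -y-> 1 -y-> 0 -y-> 0 -x-> 0  → end 0, accepted

w1, w2, w3, w4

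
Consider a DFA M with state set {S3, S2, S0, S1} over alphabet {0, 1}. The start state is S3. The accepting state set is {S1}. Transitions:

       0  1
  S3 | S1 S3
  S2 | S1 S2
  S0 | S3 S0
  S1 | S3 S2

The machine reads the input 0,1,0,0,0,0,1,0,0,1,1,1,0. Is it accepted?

start at S3
read '0': S3 → S1
read '1': S1 → S2
read '0': S2 → S1
read '0': S1 → S3
read '0': S3 → S1
read '0': S1 → S3
read '1': S3 → S3
read '0': S3 → S1
read '0': S1 → S3
read '1': S3 → S3
read '1': S3 → S3
read '1': S3 → S3
read '0': S3 → S1
End state S1 is accepting.

Yes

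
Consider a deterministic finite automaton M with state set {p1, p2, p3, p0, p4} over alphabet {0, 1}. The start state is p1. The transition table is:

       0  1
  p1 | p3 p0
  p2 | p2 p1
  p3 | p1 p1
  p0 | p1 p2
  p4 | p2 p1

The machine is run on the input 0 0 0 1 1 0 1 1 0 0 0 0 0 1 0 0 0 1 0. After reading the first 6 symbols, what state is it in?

p1

p1 → p3 → p1 → p3 → p1 → p0 → p1
After 6 symbols: p1.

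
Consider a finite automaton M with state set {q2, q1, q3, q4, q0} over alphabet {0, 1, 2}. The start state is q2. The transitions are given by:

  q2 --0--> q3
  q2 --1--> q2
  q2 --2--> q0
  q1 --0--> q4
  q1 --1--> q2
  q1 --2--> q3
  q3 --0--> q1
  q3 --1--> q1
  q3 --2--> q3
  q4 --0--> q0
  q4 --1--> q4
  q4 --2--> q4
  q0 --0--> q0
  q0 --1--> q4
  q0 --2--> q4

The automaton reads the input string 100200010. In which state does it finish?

q2 → q2 → q3 → q1 → q3 → q1 → q4 → q0 → q4 → q0

q0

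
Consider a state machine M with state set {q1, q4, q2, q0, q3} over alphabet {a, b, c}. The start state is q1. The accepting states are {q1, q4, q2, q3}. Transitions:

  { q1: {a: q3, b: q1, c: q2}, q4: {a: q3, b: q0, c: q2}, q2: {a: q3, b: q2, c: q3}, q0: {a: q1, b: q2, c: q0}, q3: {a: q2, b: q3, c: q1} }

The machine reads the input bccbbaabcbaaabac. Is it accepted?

Yes

Trace: q1 -b-> q1 -c-> q2 -c-> q3 -b-> q3 -b-> q3 -a-> q2 -a-> q3 -b-> q3 -c-> q1 -b-> q1 -a-> q3 -a-> q2 -a-> q3 -b-> q3 -a-> q2 -c-> q3
End state q3 is accepting.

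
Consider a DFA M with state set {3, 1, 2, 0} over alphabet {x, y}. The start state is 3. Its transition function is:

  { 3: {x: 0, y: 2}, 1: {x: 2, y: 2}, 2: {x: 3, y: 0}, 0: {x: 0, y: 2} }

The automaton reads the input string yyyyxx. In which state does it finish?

3 → 2 → 0 → 2 → 0 → 0 → 0

0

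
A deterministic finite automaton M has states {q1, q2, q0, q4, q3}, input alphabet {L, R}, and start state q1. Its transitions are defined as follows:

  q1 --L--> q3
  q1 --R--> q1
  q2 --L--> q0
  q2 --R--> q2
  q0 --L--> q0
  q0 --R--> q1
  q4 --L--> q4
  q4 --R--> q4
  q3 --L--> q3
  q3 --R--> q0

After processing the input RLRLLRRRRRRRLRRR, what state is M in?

q1

start at q1
read 'R': q1 → q1
read 'L': q1 → q3
read 'R': q3 → q0
read 'L': q0 → q0
read 'L': q0 → q0
read 'R': q0 → q1
read 'R': q1 → q1
read 'R': q1 → q1
read 'R': q1 → q1
read 'R': q1 → q1
read 'R': q1 → q1
read 'R': q1 → q1
read 'L': q1 → q3
read 'R': q3 → q0
read 'R': q0 → q1
read 'R': q1 → q1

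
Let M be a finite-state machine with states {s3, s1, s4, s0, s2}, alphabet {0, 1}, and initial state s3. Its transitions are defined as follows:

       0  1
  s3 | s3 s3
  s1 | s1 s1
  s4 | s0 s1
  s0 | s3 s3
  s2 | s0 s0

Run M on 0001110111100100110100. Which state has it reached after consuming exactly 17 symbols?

Trace: s3 -0-> s3 -0-> s3 -0-> s3 -1-> s3 -1-> s3 -1-> s3 -0-> s3 -1-> s3 -1-> s3 -1-> s3 -1-> s3 -0-> s3 -0-> s3 -1-> s3 -0-> s3 -0-> s3 -1-> s3
After 17 symbols: s3.

s3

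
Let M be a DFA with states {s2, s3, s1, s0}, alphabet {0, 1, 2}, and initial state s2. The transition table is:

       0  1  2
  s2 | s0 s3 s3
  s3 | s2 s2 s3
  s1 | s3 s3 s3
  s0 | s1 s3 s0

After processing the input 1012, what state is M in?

start at s2
read '1': s2 → s3
read '0': s3 → s2
read '1': s2 → s3
read '2': s3 → s3

s3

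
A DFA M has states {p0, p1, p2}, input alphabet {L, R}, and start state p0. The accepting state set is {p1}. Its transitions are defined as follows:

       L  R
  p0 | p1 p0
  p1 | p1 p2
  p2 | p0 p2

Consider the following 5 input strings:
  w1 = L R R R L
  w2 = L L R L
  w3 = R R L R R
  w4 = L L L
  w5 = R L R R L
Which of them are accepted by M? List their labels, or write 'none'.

w4

w1: Trace: p0 -L-> p1 -R-> p2 -R-> p2 -R-> p2 -L-> p0  → end p0, rejected
w2: Trace: p0 -L-> p1 -L-> p1 -R-> p2 -L-> p0  → end p0, rejected
w3: Trace: p0 -R-> p0 -R-> p0 -L-> p1 -R-> p2 -R-> p2  → end p2, rejected
w4: Trace: p0 -L-> p1 -L-> p1 -L-> p1  → end p1, accepted
w5: Trace: p0 -R-> p0 -L-> p1 -R-> p2 -R-> p2 -L-> p0  → end p0, rejected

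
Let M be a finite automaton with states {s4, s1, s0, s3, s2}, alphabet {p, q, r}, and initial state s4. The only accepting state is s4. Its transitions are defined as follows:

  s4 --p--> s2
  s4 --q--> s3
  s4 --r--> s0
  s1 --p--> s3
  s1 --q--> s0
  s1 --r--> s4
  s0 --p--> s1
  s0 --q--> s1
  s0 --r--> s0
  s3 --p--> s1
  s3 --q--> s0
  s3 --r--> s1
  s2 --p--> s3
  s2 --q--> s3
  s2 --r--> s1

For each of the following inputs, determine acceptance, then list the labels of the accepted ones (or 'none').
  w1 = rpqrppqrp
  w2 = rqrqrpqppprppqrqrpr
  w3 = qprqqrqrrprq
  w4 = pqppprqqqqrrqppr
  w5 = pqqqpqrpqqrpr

w4

w1: Trace: s4 -r-> s0 -p-> s1 -q-> s0 -r-> s0 -p-> s1 -p-> s3 -q-> s0 -r-> s0 -p-> s1  → end s1, rejected
w2: Trace: s4 -r-> s0 -q-> s1 -r-> s4 -q-> s3 -r-> s1 -p-> s3 -q-> s0 -p-> s1 -p-> s3 -p-> s1 -r-> s4 -p-> s2 -p-> s3 -q-> s0 -r-> s0 -q-> s1 -r-> s4 -p-> s2 -r-> s1  → end s1, rejected
w3: Trace: s4 -q-> s3 -p-> s1 -r-> s4 -q-> s3 -q-> s0 -r-> s0 -q-> s1 -r-> s4 -r-> s0 -p-> s1 -r-> s4 -q-> s3  → end s3, rejected
w4: Trace: s4 -p-> s2 -q-> s3 -p-> s1 -p-> s3 -p-> s1 -r-> s4 -q-> s3 -q-> s0 -q-> s1 -q-> s0 -r-> s0 -r-> s0 -q-> s1 -p-> s3 -p-> s1 -r-> s4  → end s4, accepted
w5: Trace: s4 -p-> s2 -q-> s3 -q-> s0 -q-> s1 -p-> s3 -q-> s0 -r-> s0 -p-> s1 -q-> s0 -q-> s1 -r-> s4 -p-> s2 -r-> s1  → end s1, rejected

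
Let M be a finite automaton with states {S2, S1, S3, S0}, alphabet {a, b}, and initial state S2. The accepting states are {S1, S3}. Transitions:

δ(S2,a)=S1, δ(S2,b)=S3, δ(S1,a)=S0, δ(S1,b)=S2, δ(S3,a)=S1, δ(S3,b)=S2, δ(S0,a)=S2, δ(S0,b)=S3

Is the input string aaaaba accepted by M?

Yes

Trace: S2 -a-> S1 -a-> S0 -a-> S2 -a-> S1 -b-> S2 -a-> S1
End state S1 is accepting.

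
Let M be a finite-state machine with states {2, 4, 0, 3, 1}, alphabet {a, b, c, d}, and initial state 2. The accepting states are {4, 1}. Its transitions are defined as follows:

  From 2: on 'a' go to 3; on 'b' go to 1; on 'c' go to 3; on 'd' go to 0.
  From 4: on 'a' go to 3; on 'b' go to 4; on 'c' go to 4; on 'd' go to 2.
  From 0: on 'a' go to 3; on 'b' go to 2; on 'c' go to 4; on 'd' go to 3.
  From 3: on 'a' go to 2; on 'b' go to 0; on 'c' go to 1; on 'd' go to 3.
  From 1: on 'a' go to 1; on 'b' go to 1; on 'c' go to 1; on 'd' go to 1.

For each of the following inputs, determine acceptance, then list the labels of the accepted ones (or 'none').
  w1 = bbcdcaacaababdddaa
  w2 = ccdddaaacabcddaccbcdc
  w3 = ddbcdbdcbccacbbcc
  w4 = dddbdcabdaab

w1: 2 → 1 → 1 → 1 → 1 → 1 → 1 → 1 → 1 → 1 → 1 → 1 → 1 → 1 → 1 → 1 → 1 → 1 → 1  → end 1, accepted
w2: 2 → 3 → 1 → 1 → 1 → 1 → 1 → 1 → 1 → 1 → 1 → 1 → 1 → 1 → 1 → 1 → 1 → 1 → 1 → 1 → 1 → 1  → end 1, accepted
w3: 2 → 0 → 3 → 0 → 4 → 2 → 1 → 1 → 1 → 1 → 1 → 1 → 1 → 1 → 1 → 1 → 1 → 1  → end 1, accepted
w4: 2 → 0 → 3 → 3 → 0 → 3 → 1 → 1 → 1 → 1 → 1 → 1 → 1  → end 1, accepted

w1, w2, w3, w4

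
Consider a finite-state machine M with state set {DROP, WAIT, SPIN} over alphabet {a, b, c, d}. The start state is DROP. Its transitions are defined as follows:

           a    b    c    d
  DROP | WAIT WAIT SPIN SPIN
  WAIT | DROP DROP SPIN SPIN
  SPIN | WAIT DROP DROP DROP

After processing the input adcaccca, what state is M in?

Trace: DROP -a-> WAIT -d-> SPIN -c-> DROP -a-> WAIT -c-> SPIN -c-> DROP -c-> SPIN -a-> WAIT

WAIT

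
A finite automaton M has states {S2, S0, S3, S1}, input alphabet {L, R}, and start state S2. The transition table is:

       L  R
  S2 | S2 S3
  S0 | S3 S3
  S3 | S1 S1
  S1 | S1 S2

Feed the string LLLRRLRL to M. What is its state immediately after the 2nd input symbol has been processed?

S2 → S2 → S2
After 2 symbols: S2.

S2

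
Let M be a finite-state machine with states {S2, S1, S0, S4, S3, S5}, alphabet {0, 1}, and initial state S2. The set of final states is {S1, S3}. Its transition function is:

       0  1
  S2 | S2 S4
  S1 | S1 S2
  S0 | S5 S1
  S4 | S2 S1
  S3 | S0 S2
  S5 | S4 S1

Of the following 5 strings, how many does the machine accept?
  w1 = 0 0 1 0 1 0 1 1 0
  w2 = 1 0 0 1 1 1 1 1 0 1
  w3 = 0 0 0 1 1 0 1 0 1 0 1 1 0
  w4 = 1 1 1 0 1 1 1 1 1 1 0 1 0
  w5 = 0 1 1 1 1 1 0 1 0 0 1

2

w1: Trace: S2 -0-> S2 -0-> S2 -1-> S4 -0-> S2 -1-> S4 -0-> S2 -1-> S4 -1-> S1 -0-> S1  → end S1, accepted
w2: Trace: S2 -1-> S4 -0-> S2 -0-> S2 -1-> S4 -1-> S1 -1-> S2 -1-> S4 -1-> S1 -0-> S1 -1-> S2  → end S2, rejected
w3: Trace: S2 -0-> S2 -0-> S2 -0-> S2 -1-> S4 -1-> S1 -0-> S1 -1-> S2 -0-> S2 -1-> S4 -0-> S2 -1-> S4 -1-> S1 -0-> S1  → end S1, accepted
w4: Trace: S2 -1-> S4 -1-> S1 -1-> S2 -0-> S2 -1-> S4 -1-> S1 -1-> S2 -1-> S4 -1-> S1 -1-> S2 -0-> S2 -1-> S4 -0-> S2  → end S2, rejected
w5: Trace: S2 -0-> S2 -1-> S4 -1-> S1 -1-> S2 -1-> S4 -1-> S1 -0-> S1 -1-> S2 -0-> S2 -0-> S2 -1-> S4  → end S4, rejected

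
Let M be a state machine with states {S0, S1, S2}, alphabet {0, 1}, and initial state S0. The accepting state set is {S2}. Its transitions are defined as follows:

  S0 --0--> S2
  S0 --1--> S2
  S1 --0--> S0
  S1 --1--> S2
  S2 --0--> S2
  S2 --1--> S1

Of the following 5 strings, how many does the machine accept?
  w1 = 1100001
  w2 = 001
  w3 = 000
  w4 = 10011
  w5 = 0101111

2

w1: S0 → S2 → S1 → S0 → S2 → S2 → S2 → S1  → end S1, rejected
w2: S0 → S2 → S2 → S1  → end S1, rejected
w3: S0 → S2 → S2 → S2  → end S2, accepted
w4: S0 → S2 → S2 → S2 → S1 → S2  → end S2, accepted
w5: S0 → S2 → S1 → S0 → S2 → S1 → S2 → S1  → end S1, rejected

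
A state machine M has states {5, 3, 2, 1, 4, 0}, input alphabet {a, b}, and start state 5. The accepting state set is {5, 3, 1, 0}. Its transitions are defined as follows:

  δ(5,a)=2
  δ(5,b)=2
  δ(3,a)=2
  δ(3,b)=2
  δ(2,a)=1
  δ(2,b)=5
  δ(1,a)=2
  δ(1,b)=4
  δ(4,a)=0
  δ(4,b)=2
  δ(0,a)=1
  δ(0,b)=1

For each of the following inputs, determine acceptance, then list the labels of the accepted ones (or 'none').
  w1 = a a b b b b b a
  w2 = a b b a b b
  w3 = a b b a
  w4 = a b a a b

w3

w1: Trace: 5 -a-> 2 -a-> 1 -b-> 4 -b-> 2 -b-> 5 -b-> 2 -b-> 5 -a-> 2  → end 2, rejected
w2: Trace: 5 -a-> 2 -b-> 5 -b-> 2 -a-> 1 -b-> 4 -b-> 2  → end 2, rejected
w3: Trace: 5 -a-> 2 -b-> 5 -b-> 2 -a-> 1  → end 1, accepted
w4: Trace: 5 -a-> 2 -b-> 5 -a-> 2 -a-> 1 -b-> 4  → end 4, rejected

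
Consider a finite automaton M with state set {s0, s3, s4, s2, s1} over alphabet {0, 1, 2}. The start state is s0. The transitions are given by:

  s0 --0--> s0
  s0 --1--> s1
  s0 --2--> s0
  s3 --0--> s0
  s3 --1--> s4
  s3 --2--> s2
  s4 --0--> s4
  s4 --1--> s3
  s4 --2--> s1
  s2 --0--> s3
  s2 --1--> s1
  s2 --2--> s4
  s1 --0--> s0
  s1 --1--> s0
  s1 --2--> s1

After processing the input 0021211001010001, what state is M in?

s0 → s0 → s0 → s0 → s1 → s1 → s0 → s1 → s0 → s0 → s1 → s0 → s1 → s0 → s0 → s0 → s1

s1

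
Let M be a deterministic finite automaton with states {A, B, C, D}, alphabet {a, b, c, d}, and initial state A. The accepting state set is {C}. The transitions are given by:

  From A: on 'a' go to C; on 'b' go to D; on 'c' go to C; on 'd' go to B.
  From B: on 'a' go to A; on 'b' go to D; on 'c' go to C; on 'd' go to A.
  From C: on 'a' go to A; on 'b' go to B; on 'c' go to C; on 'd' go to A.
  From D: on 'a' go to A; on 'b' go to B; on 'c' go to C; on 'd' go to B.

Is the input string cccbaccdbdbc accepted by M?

Yes

Trace: A -c-> C -c-> C -c-> C -b-> B -a-> A -c-> C -c-> C -d-> A -b-> D -d-> B -b-> D -c-> C
End state C is accepting.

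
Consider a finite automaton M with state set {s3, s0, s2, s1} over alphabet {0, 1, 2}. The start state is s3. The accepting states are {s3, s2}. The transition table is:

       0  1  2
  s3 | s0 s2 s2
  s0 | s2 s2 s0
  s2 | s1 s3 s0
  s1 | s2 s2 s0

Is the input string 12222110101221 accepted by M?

Trace: s3 -1-> s2 -2-> s0 -2-> s0 -2-> s0 -2-> s0 -1-> s2 -1-> s3 -0-> s0 -1-> s2 -0-> s1 -1-> s2 -2-> s0 -2-> s0 -1-> s2
End state s2 is accepting.

Yes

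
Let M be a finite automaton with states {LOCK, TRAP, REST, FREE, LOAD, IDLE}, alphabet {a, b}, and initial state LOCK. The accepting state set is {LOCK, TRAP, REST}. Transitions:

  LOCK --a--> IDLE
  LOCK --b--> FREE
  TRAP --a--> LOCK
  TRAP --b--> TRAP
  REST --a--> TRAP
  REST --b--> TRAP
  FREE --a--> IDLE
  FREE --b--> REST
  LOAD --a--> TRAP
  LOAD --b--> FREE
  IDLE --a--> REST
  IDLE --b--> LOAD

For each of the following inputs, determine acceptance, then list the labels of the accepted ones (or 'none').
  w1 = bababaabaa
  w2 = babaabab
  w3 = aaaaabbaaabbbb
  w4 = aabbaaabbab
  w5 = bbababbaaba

w1, w3

w1: Trace: LOCK -b-> FREE -a-> IDLE -b-> LOAD -a-> TRAP -b-> TRAP -a-> LOCK -a-> IDLE -b-> LOAD -a-> TRAP -a-> LOCK  → end LOCK, accepted
w2: Trace: LOCK -b-> FREE -a-> IDLE -b-> LOAD -a-> TRAP -a-> LOCK -b-> FREE -a-> IDLE -b-> LOAD  → end LOAD, rejected
w3: Trace: LOCK -a-> IDLE -a-> REST -a-> TRAP -a-> LOCK -a-> IDLE -b-> LOAD -b-> FREE -a-> IDLE -a-> REST -a-> TRAP -b-> TRAP -b-> TRAP -b-> TRAP -b-> TRAP  → end TRAP, accepted
w4: Trace: LOCK -a-> IDLE -a-> REST -b-> TRAP -b-> TRAP -a-> LOCK -a-> IDLE -a-> REST -b-> TRAP -b-> TRAP -a-> LOCK -b-> FREE  → end FREE, rejected
w5: Trace: LOCK -b-> FREE -b-> REST -a-> TRAP -b-> TRAP -a-> LOCK -b-> FREE -b-> REST -a-> TRAP -a-> LOCK -b-> FREE -a-> IDLE  → end IDLE, rejected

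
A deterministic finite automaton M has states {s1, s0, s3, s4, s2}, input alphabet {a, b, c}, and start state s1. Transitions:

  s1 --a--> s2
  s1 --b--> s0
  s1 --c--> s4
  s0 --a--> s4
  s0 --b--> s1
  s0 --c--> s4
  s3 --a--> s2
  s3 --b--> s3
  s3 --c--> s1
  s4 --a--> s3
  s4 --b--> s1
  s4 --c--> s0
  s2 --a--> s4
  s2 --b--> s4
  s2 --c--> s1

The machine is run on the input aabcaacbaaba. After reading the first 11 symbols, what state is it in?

s1 → s2 → s4 → s1 → s4 → s3 → s2 → s1 → s0 → s4 → s3 → s3
After 11 symbols: s3.

s3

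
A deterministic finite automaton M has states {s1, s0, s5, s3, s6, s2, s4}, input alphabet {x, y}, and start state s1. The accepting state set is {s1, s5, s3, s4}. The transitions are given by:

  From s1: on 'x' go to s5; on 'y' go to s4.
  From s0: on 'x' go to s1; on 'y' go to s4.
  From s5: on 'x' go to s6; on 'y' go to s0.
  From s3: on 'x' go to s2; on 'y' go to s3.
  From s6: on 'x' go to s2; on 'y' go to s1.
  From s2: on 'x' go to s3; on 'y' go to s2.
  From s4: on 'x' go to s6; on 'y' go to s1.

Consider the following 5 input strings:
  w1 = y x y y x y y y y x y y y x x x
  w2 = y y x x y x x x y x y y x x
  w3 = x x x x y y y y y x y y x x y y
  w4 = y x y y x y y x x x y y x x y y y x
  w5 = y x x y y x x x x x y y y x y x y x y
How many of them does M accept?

1

w1:
  start at s1
  read 'y': s1 → s4
  read 'x': s4 → s6
  read 'y': s6 → s1
  read 'y': s1 → s4
  read 'x': s4 → s6
  read 'y': s6 → s1
  read 'y': s1 → s4
  read 'y': s4 → s1
  read 'y': s1 → s4
  read 'x': s4 → s6
  read 'y': s6 → s1
  read 'y': s1 → s4
  read 'y': s4 → s1
  read 'x': s1 → s5
  read 'x': s5 → s6
  read 'x': s6 → s2
  end s2, rejected
w2:
  start at s1
  read 'y': s1 → s4
  read 'y': s4 → s1
  read 'x': s1 → s5
  read 'x': s5 → s6
  read 'y': s6 → s1
  read 'x': s1 → s5
  read 'x': s5 → s6
  read 'x': s6 → s2
  read 'y': s2 → s2
  read 'x': s2 → s3
  read 'y': s3 → s3
  read 'y': s3 → s3
  read 'x': s3 → s2
  read 'x': s2 → s3
  end s3, accepted
w3:
  start at s1
  read 'x': s1 → s5
  read 'x': s5 → s6
  read 'x': s6 → s2
  read 'x': s2 → s3
  read 'y': s3 → s3
  read 'y': s3 → s3
  read 'y': s3 → s3
  read 'y': s3 → s3
  read 'y': s3 → s3
  read 'x': s3 → s2
  read 'y': s2 → s2
  read 'y': s2 → s2
  read 'x': s2 → s3
  read 'x': s3 → s2
  read 'y': s2 → s2
  read 'y': s2 → s2
  end s2, rejected
w4:
  start at s1
  read 'y': s1 → s4
  read 'x': s4 → s6
  read 'y': s6 → s1
  read 'y': s1 → s4
  read 'x': s4 → s6
  read 'y': s6 → s1
  read 'y': s1 → s4
  read 'x': s4 → s6
  read 'x': s6 → s2
  read 'x': s2 → s3
  read 'y': s3 → s3
  read 'y': s3 → s3
  read 'x': s3 → s2
  read 'x': s2 → s3
  read 'y': s3 → s3
  read 'y': s3 → s3
  read 'y': s3 → s3
  read 'x': s3 → s2
  end s2, rejected
w5:
  start at s1
  read 'y': s1 → s4
  read 'x': s4 → s6
  read 'x': s6 → s2
  read 'y': s2 → s2
  read 'y': s2 → s2
  read 'x': s2 → s3
  read 'x': s3 → s2
  read 'x': s2 → s3
  read 'x': s3 → s2
  read 'x': s2 → s3
  read 'y': s3 → s3
  read 'y': s3 → s3
  read 'y': s3 → s3
  read 'x': s3 → s2
  read 'y': s2 → s2
  read 'x': s2 → s3
  read 'y': s3 → s3
  read 'x': s3 → s2
  read 'y': s2 → s2
  end s2, rejected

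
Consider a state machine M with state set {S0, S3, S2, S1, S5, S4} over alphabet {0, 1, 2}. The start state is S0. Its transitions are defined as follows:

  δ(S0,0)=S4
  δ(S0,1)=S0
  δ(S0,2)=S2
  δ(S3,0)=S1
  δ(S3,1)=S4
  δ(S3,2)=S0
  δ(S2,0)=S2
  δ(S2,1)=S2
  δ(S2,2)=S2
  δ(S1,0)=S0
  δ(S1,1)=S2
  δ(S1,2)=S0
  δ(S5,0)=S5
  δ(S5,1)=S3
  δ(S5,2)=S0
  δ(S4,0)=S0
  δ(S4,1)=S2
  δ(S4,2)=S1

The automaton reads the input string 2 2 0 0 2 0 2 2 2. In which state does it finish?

S0 → S2 → S2 → S2 → S2 → S2 → S2 → S2 → S2 → S2

S2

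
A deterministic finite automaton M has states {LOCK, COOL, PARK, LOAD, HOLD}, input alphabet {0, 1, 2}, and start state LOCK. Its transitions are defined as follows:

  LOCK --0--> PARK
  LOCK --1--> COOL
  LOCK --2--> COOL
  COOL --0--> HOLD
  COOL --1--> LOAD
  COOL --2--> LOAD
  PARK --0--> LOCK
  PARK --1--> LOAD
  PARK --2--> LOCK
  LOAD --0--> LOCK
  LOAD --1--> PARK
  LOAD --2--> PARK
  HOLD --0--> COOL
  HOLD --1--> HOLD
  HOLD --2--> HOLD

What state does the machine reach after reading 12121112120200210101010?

LOCK

Trace: LOCK -1-> COOL -2-> LOAD -1-> PARK -2-> LOCK -1-> COOL -1-> LOAD -1-> PARK -2-> LOCK -1-> COOL -2-> LOAD -0-> LOCK -2-> COOL -0-> HOLD -0-> COOL -2-> LOAD -1-> PARK -0-> LOCK -1-> COOL -0-> HOLD -1-> HOLD -0-> COOL -1-> LOAD -0-> LOCK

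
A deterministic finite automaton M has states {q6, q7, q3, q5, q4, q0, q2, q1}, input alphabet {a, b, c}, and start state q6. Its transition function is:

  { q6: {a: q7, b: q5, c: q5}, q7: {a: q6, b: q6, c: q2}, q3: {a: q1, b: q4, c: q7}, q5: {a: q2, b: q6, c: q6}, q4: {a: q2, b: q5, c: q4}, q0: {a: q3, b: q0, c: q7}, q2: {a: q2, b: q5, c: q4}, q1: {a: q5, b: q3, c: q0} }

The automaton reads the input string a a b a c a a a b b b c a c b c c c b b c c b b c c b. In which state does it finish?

q6 → q7 → q6 → q5 → q2 → q4 → q2 → q2 → q2 → q5 → q6 → q5 → q6 → q7 → q2 → q5 → q6 → q5 → q6 → q5 → q6 → q5 → q6 → q5 → q6 → q5 → q6 → q5

q5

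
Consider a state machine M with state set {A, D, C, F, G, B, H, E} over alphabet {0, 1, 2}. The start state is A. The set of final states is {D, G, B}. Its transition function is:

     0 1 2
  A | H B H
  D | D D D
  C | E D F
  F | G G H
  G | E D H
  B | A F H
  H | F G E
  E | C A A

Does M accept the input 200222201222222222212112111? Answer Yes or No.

Yes

Trace: A -2-> H -0-> F -0-> G -2-> H -2-> E -2-> A -2-> H -0-> F -1-> G -2-> H -2-> E -2-> A -2-> H -2-> E -2-> A -2-> H -2-> E -2-> A -2-> H -1-> G -2-> H -1-> G -1-> D -2-> D -1-> D -1-> D -1-> D
End state D is accepting.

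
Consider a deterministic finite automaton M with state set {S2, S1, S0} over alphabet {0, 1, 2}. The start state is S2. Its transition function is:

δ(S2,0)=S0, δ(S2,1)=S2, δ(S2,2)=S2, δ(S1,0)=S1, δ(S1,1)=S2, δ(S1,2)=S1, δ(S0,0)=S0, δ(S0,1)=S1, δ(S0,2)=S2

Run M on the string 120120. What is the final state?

start at S2
read '1': S2 → S2
read '2': S2 → S2
read '0': S2 → S0
read '1': S0 → S1
read '2': S1 → S1
read '0': S1 → S1

S1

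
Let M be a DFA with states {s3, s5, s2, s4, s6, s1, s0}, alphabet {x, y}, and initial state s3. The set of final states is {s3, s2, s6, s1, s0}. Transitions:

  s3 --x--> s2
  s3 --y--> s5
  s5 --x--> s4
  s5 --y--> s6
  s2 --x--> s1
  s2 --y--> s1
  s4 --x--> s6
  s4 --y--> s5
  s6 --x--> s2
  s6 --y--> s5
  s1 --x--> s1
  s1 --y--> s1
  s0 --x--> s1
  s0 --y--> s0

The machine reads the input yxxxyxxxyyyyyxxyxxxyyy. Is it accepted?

Yes

start at s3
read 'y': s3 → s5
read 'x': s5 → s4
read 'x': s4 → s6
read 'x': s6 → s2
read 'y': s2 → s1
read 'x': s1 → s1
read 'x': s1 → s1
read 'x': s1 → s1
read 'y': s1 → s1
read 'y': s1 → s1
read 'y': s1 → s1
read 'y': s1 → s1
read 'y': s1 → s1
read 'x': s1 → s1
read 'x': s1 → s1
read 'y': s1 → s1
read 'x': s1 → s1
read 'x': s1 → s1
read 'x': s1 → s1
read 'y': s1 → s1
read 'y': s1 → s1
read 'y': s1 → s1
End state s1 is accepting.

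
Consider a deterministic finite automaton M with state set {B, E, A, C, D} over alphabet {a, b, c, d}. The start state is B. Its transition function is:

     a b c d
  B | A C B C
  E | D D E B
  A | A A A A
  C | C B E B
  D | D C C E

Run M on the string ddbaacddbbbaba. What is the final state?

A

Trace: B -d-> C -d-> B -b-> C -a-> C -a-> C -c-> E -d-> B -d-> C -b-> B -b-> C -b-> B -a-> A -b-> A -a-> A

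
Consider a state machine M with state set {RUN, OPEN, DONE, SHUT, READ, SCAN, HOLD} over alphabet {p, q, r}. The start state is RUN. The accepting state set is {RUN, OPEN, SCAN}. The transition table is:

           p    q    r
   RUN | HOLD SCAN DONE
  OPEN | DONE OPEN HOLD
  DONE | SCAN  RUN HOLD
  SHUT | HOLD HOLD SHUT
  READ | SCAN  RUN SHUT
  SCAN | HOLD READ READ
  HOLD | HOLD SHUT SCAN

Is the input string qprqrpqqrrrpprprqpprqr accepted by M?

No

RUN → SCAN → HOLD → SCAN → READ → SHUT → HOLD → SHUT → HOLD → SCAN → READ → SHUT → HOLD → HOLD → SCAN → HOLD → SCAN → READ → SCAN → HOLD → SCAN → READ → SHUT
End state SHUT is not accepting.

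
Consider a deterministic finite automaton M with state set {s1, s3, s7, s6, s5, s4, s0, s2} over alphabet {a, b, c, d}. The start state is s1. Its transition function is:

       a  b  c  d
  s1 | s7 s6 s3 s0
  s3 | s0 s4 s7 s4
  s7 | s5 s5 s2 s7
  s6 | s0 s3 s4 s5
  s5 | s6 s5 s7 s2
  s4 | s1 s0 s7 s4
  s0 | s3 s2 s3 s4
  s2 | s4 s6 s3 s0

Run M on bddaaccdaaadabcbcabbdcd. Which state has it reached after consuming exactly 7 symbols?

Trace: s1 -b-> s6 -d-> s5 -d-> s2 -a-> s4 -a-> s1 -c-> s3 -c-> s7
After 7 symbols: s7.

s7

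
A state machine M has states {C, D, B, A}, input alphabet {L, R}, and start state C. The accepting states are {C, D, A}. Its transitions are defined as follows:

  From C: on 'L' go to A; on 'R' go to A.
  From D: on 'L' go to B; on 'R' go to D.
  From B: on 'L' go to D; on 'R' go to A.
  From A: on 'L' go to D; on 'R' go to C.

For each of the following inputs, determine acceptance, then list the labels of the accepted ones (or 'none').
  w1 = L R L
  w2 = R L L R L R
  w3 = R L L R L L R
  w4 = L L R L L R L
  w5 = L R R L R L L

w1, w2, w3, w5

w1: Trace: C -L-> A -R-> C -L-> A  → end A, accepted
w2: Trace: C -R-> A -L-> D -L-> B -R-> A -L-> D -R-> D  → end D, accepted
w3: Trace: C -R-> A -L-> D -L-> B -R-> A -L-> D -L-> B -R-> A  → end A, accepted
w4: Trace: C -L-> A -L-> D -R-> D -L-> B -L-> D -R-> D -L-> B  → end B, rejected
w5: Trace: C -L-> A -R-> C -R-> A -L-> D -R-> D -L-> B -L-> D  → end D, accepted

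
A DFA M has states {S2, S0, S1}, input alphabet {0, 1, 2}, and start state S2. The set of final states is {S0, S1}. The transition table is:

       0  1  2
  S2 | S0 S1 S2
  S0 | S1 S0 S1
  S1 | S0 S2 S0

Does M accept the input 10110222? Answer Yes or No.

Yes

start at S2
read '1': S2 → S1
read '0': S1 → S0
read '1': S0 → S0
read '1': S0 → S0
read '0': S0 → S1
read '2': S1 → S0
read '2': S0 → S1
read '2': S1 → S0
End state S0 is accepting.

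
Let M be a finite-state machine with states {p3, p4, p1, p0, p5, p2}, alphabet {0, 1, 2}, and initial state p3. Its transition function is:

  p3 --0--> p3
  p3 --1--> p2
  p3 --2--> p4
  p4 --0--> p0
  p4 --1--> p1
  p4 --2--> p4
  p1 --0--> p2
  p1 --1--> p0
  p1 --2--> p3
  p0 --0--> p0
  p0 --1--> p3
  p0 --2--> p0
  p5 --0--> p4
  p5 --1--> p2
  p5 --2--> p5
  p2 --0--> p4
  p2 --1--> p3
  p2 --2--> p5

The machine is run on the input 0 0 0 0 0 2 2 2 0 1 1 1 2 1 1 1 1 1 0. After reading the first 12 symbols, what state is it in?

start at p3
read '0': p3 → p3
read '0': p3 → p3
read '0': p3 → p3
read '0': p3 → p3
read '0': p3 → p3
read '2': p3 → p4
read '2': p4 → p4
read '2': p4 → p4
read '0': p4 → p0
read '1': p0 → p3
read '1': p3 → p2
read '1': p2 → p3
After 12 symbols: p3.

p3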